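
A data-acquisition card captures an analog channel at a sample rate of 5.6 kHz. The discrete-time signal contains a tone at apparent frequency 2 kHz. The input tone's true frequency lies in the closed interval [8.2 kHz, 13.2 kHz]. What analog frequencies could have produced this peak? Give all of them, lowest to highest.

9.2 kHz, 13.2 kHz

Frequencies that alias to 2 kHz are k·fs ± 2 kHz for integer k ≥ 0.
k=0: 2 kHz.
k=1: 3.6 kHz, 7.6 kHz.
k=2: 9.2 kHz, 13.2 kHz.
k=3: 14.8 kHz, 18.8 kHz.
Within [8.2 kHz, 13.2 kHz]: 9.2 kHz, 13.2 kHz.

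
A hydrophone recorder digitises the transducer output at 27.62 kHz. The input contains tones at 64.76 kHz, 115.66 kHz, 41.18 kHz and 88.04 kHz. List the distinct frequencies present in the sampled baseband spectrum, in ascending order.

5.18 kHz, 9.52 kHz, 13.56 kHz

fs/2 = 13.81 kHz.
64.76 kHz mod fs = 9.52 kHz.
9.52 kHz ≤ fs/2 = 13.81 kHz, appears at 9.52 kHz.
115.66 kHz mod fs = 5.18 kHz.
5.18 kHz ≤ fs/2 = 13.81 kHz, appears at 5.18 kHz.
41.18 kHz mod fs = 13.56 kHz.
13.56 kHz ≤ fs/2 = 13.81 kHz, appears at 13.56 kHz.
88.04 kHz mod fs = 5.18 kHz.
5.18 kHz ≤ fs/2 = 13.81 kHz, appears at 5.18 kHz.
Distinct values: {5.18 kHz, 9.52 kHz, 13.56 kHz}.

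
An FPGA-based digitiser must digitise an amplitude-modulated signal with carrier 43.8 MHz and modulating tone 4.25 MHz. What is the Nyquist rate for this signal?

AM sidebands sit at fc ± fm = 39.55 MHz and 48.05 MHz.
Highest-frequency component: 48.05 MHz.
Nyquist rate = 2 × 48.05 MHz = 96.1 MHz.

96.1 MHz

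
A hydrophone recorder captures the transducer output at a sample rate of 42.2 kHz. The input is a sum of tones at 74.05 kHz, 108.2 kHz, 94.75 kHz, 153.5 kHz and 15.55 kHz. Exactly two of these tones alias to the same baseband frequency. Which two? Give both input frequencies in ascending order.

fs/2 = 21.1 kHz.
74.05 kHz mod fs = 31.85 kHz.
31.85 kHz > fs/2 = 21.1 kHz, folds to fs − 31.85 kHz = 10.35 kHz.
108.2 kHz mod fs = 23.8 kHz.
23.8 kHz > fs/2 = 21.1 kHz, folds to fs − 23.8 kHz = 18.4 kHz.
94.75 kHz mod fs = 10.35 kHz.
10.35 kHz ≤ fs/2 = 21.1 kHz, appears at 10.35 kHz.
153.5 kHz mod fs = 26.9 kHz.
26.9 kHz > fs/2 = 21.1 kHz, folds to fs − 26.9 kHz = 15.3 kHz.
15.55 kHz ≤ fs/2 = 21.1 kHz, passes unchanged.
74.05 kHz and 94.75 kHz both map to 10.35 kHz.

74.05 kHz, 94.75 kHz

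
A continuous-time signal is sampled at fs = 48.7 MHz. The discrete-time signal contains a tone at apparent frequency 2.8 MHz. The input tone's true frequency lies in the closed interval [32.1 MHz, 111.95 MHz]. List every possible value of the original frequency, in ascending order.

45.9 MHz, 51.5 MHz, 94.6 MHz, 100.2 MHz

Frequencies that alias to 2.8 MHz are k·fs ± 2.8 MHz for integer k ≥ 0.
k=0: 2.8 MHz.
k=1: 45.9 MHz, 51.5 MHz.
k=2: 94.6 MHz, 100.2 MHz.
k=3: 143.3 MHz, 148.9 MHz.
Within [32.1 MHz, 111.95 MHz]: 45.9 MHz, 51.5 MHz, 94.6 MHz, 100.2 MHz.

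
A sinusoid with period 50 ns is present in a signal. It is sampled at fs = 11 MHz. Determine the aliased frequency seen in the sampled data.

T = 50 ns → f = 1/T = 20 MHz.
20 MHz mod fs = 9 MHz.
9 MHz > fs/2 = 5.5 MHz, folds to fs − 9 MHz = 2 MHz.

2 MHz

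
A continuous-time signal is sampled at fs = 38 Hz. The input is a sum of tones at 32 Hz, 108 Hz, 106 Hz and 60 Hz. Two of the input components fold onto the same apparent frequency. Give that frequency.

fs/2 = 19 Hz.
32 Hz > fs/2 = 19 Hz, folds to fs − 32 Hz = 6 Hz.
108 Hz mod fs = 32 Hz.
32 Hz > fs/2 = 19 Hz, folds to fs − 32 Hz = 6 Hz.
106 Hz mod fs = 30 Hz.
30 Hz > fs/2 = 19 Hz, folds to fs − 30 Hz = 8 Hz.
60 Hz mod fs = 22 Hz.
22 Hz > fs/2 = 19 Hz, folds to fs − 22 Hz = 16 Hz.
32 Hz and 108 Hz both map to 6 Hz.

6 Hz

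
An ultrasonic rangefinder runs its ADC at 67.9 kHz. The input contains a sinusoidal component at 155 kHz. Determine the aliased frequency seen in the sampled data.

19.2 kHz

155 kHz mod fs = 19.2 kHz.
19.2 kHz ≤ fs/2 = 33.95 kHz, appears at 19.2 kHz.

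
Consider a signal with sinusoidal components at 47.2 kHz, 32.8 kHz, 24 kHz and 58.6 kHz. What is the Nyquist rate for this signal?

117.2 kHz

Highest-frequency component: 58.6 kHz.
Nyquist rate = 2 × 58.6 kHz = 117.2 kHz.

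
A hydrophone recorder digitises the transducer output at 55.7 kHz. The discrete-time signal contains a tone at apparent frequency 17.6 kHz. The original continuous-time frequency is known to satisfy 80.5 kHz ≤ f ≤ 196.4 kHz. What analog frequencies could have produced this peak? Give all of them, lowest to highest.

93.8 kHz, 129 kHz, 149.5 kHz, 184.7 kHz

Frequencies that alias to 17.6 kHz are k·fs ± 17.6 kHz for integer k ≥ 0.
k=0: 17.6 kHz.
k=1: 38.1 kHz, 73.3 kHz.
k=2: 93.8 kHz, 129 kHz.
k=3: 149.5 kHz, 184.7 kHz.
k=4: 205.2 kHz, 240.4 kHz.
Within [80.5 kHz, 196.4 kHz]: 93.8 kHz, 129 kHz, 149.5 kHz, 184.7 kHz.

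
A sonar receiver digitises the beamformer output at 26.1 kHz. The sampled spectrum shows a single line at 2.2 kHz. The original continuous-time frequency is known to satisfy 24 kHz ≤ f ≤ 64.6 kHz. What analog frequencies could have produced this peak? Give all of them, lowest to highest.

Frequencies that alias to 2.2 kHz are k·fs ± 2.2 kHz for integer k ≥ 0.
k=0: 2.2 kHz.
k=1: 23.9 kHz, 28.3 kHz.
k=2: 50 kHz, 54.4 kHz.
k=3: 76.1 kHz, 80.5 kHz.
Within [24 kHz, 64.6 kHz]: 28.3 kHz, 50 kHz, 54.4 kHz.

28.3 kHz, 50 kHz, 54.4 kHz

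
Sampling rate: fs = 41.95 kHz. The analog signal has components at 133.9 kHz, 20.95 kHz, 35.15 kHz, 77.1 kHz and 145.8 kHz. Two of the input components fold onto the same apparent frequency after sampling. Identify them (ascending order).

35.15 kHz, 77.1 kHz

fs/2 = 20.975 kHz.
133.9 kHz mod fs = 8.05 kHz.
8.05 kHz ≤ fs/2 = 20.975 kHz, appears at 8.05 kHz.
20.95 kHz ≤ fs/2 = 20.975 kHz, passes unchanged.
35.15 kHz > fs/2 = 20.975 kHz, folds to fs − 35.15 kHz = 6.8 kHz.
77.1 kHz mod fs = 35.15 kHz.
35.15 kHz > fs/2 = 20.975 kHz, folds to fs − 35.15 kHz = 6.8 kHz.
145.8 kHz mod fs = 19.95 kHz.
19.95 kHz ≤ fs/2 = 20.975 kHz, appears at 19.95 kHz.
35.15 kHz and 77.1 kHz both map to 6.8 kHz.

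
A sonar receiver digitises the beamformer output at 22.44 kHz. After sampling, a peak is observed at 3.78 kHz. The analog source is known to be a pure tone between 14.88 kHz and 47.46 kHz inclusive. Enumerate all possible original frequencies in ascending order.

18.66 kHz, 26.22 kHz, 41.1 kHz

Frequencies that alias to 3.78 kHz are k·fs ± 3.78 kHz for integer k ≥ 0.
k=0: 3.78 kHz.
k=1: 18.66 kHz, 26.22 kHz.
k=2: 41.1 kHz, 48.66 kHz.
k=3: 63.54 kHz, 71.1 kHz.
Within [14.88 kHz, 47.46 kHz]: 18.66 kHz, 26.22 kHz, 41.1 kHz.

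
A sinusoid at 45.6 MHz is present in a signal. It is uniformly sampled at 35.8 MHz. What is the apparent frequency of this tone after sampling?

9.8 MHz

45.6 MHz mod fs = 9.8 MHz.
9.8 MHz ≤ fs/2 = 17.9 MHz, appears at 9.8 MHz.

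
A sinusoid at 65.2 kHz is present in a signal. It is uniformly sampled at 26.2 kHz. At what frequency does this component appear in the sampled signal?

12.8 kHz

65.2 kHz mod fs = 12.8 kHz.
12.8 kHz ≤ fs/2 = 13.1 kHz, appears at 12.8 kHz.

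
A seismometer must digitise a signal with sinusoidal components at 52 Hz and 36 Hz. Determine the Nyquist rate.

104 Hz

Highest-frequency component: 52 Hz.
Nyquist rate = 2 × 52 Hz = 104 Hz.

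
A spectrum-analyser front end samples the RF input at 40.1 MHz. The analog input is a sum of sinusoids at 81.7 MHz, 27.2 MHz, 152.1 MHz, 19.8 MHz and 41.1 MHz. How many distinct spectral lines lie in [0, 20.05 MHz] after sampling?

fs/2 = 20.05 MHz.
81.7 MHz mod fs = 1.5 MHz.
1.5 MHz ≤ fs/2 = 20.05 MHz, appears at 1.5 MHz.
27.2 MHz > fs/2 = 20.05 MHz, folds to fs − 27.2 MHz = 12.9 MHz.
152.1 MHz mod fs = 31.8 MHz.
31.8 MHz > fs/2 = 20.05 MHz, folds to fs − 31.8 MHz = 8.3 MHz.
19.8 MHz ≤ fs/2 = 20.05 MHz, passes unchanged.
41.1 MHz mod fs = 1 MHz.
1 MHz ≤ fs/2 = 20.05 MHz, appears at 1 MHz.
Distinct values: {1 MHz, 1.5 MHz, 8.3 MHz, 12.9 MHz, 19.8 MHz} → 5.

5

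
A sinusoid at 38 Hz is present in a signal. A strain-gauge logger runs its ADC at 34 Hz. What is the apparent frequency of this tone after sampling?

4 Hz

38 Hz mod fs = 4 Hz.
4 Hz ≤ fs/2 = 17 Hz, appears at 4 Hz.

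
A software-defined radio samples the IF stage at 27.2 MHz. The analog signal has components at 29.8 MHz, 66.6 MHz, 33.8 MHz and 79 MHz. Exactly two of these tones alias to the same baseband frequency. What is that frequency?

fs/2 = 13.6 MHz.
29.8 MHz mod fs = 2.6 MHz.
2.6 MHz ≤ fs/2 = 13.6 MHz, appears at 2.6 MHz.
66.6 MHz mod fs = 12.2 MHz.
12.2 MHz ≤ fs/2 = 13.6 MHz, appears at 12.2 MHz.
33.8 MHz mod fs = 6.6 MHz.
6.6 MHz ≤ fs/2 = 13.6 MHz, appears at 6.6 MHz.
79 MHz mod fs = 24.6 MHz.
24.6 MHz > fs/2 = 13.6 MHz, folds to fs − 24.6 MHz = 2.6 MHz.
29.8 MHz and 79 MHz both map to 2.6 MHz.

2.6 MHz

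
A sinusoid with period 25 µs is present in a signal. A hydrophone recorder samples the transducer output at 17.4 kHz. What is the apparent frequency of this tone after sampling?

5.2 kHz

T = 25 µs → f = 1/T = 40 kHz.
40 kHz mod fs = 5.2 kHz.
5.2 kHz ≤ fs/2 = 8.7 kHz, appears at 5.2 kHz.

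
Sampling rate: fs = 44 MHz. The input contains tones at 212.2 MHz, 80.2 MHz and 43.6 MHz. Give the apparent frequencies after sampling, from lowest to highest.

0.4 MHz, 7.8 MHz

fs/2 = 22 MHz.
212.2 MHz mod fs = 36.2 MHz.
36.2 MHz > fs/2 = 22 MHz, folds to fs − 36.2 MHz = 7.8 MHz.
80.2 MHz mod fs = 36.2 MHz.
36.2 MHz > fs/2 = 22 MHz, folds to fs − 36.2 MHz = 7.8 MHz.
43.6 MHz > fs/2 = 22 MHz, folds to fs − 43.6 MHz = 0.4 MHz.
Distinct values: {0.4 MHz, 7.8 MHz}.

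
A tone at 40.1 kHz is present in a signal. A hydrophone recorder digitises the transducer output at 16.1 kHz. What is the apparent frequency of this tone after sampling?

7.9 kHz

40.1 kHz mod fs = 7.9 kHz.
7.9 kHz ≤ fs/2 = 8.05 kHz, appears at 7.9 kHz.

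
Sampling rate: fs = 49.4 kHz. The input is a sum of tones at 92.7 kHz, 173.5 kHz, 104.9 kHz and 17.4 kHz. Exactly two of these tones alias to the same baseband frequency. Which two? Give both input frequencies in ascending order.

92.7 kHz, 104.9 kHz

fs/2 = 24.7 kHz.
92.7 kHz mod fs = 43.3 kHz.
43.3 kHz > fs/2 = 24.7 kHz, folds to fs − 43.3 kHz = 6.1 kHz.
173.5 kHz mod fs = 25.3 kHz.
25.3 kHz > fs/2 = 24.7 kHz, folds to fs − 25.3 kHz = 24.1 kHz.
104.9 kHz mod fs = 6.1 kHz.
6.1 kHz ≤ fs/2 = 24.7 kHz, appears at 6.1 kHz.
17.4 kHz ≤ fs/2 = 24.7 kHz, passes unchanged.
92.7 kHz and 104.9 kHz both map to 6.1 kHz.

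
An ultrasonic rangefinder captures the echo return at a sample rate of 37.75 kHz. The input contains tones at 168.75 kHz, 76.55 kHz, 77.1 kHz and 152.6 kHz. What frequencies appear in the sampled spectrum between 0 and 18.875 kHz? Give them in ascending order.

1.05 kHz, 1.6 kHz, 17.75 kHz

fs/2 = 18.875 kHz.
168.75 kHz mod fs = 17.75 kHz.
17.75 kHz ≤ fs/2 = 18.875 kHz, appears at 17.75 kHz.
76.55 kHz mod fs = 1.05 kHz.
1.05 kHz ≤ fs/2 = 18.875 kHz, appears at 1.05 kHz.
77.1 kHz mod fs = 1.6 kHz.
1.6 kHz ≤ fs/2 = 18.875 kHz, appears at 1.6 kHz.
152.6 kHz mod fs = 1.6 kHz.
1.6 kHz ≤ fs/2 = 18.875 kHz, appears at 1.6 kHz.
Distinct values: {1.05 kHz, 1.6 kHz, 17.75 kHz}.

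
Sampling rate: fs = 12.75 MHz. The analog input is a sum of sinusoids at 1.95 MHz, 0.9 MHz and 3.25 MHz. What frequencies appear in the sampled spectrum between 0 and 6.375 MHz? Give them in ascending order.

fs/2 = 6.375 MHz.
1.95 MHz ≤ fs/2 = 6.375 MHz, passes unchanged.
0.9 MHz ≤ fs/2 = 6.375 MHz, passes unchanged.
3.25 MHz ≤ fs/2 = 6.375 MHz, passes unchanged.
Distinct values: {0.9 MHz, 1.95 MHz, 3.25 MHz}.

0.9 MHz, 1.95 MHz, 3.25 MHz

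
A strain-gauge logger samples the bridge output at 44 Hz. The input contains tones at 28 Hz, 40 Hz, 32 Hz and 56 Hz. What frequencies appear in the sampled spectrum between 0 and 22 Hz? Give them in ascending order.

4 Hz, 12 Hz, 16 Hz

fs/2 = 22 Hz.
28 Hz > fs/2 = 22 Hz, folds to fs − 28 Hz = 16 Hz.
40 Hz > fs/2 = 22 Hz, folds to fs − 40 Hz = 4 Hz.
32 Hz > fs/2 = 22 Hz, folds to fs − 32 Hz = 12 Hz.
56 Hz mod fs = 12 Hz.
12 Hz ≤ fs/2 = 22 Hz, appears at 12 Hz.
Distinct values: {4 Hz, 12 Hz, 16 Hz}.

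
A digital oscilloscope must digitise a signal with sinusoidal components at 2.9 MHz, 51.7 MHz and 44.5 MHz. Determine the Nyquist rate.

103.4 MHz

Highest-frequency component: 51.7 MHz.
Nyquist rate = 2 × 51.7 MHz = 103.4 MHz.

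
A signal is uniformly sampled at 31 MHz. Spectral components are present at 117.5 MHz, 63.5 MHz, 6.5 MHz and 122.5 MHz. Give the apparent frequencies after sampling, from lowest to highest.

fs/2 = 15.5 MHz.
117.5 MHz mod fs = 24.5 MHz.
24.5 MHz > fs/2 = 15.5 MHz, folds to fs − 24.5 MHz = 6.5 MHz.
63.5 MHz mod fs = 1.5 MHz.
1.5 MHz ≤ fs/2 = 15.5 MHz, appears at 1.5 MHz.
6.5 MHz ≤ fs/2 = 15.5 MHz, passes unchanged.
122.5 MHz mod fs = 29.5 MHz.
29.5 MHz > fs/2 = 15.5 MHz, folds to fs − 29.5 MHz = 1.5 MHz.
Distinct values: {1.5 MHz, 6.5 MHz}.

1.5 MHz, 6.5 MHz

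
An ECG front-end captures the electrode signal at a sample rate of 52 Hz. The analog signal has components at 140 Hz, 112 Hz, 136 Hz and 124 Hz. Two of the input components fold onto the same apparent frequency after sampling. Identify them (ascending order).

124 Hz, 136 Hz

fs/2 = 26 Hz.
140 Hz mod fs = 36 Hz.
36 Hz > fs/2 = 26 Hz, folds to fs − 36 Hz = 16 Hz.
112 Hz mod fs = 8 Hz.
8 Hz ≤ fs/2 = 26 Hz, appears at 8 Hz.
136 Hz mod fs = 32 Hz.
32 Hz > fs/2 = 26 Hz, folds to fs − 32 Hz = 20 Hz.
124 Hz mod fs = 20 Hz.
20 Hz ≤ fs/2 = 26 Hz, appears at 20 Hz.
124 Hz and 136 Hz both map to 20 Hz.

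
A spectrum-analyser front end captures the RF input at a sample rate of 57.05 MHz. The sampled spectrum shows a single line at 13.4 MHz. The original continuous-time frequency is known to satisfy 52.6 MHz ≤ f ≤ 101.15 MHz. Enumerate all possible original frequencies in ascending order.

70.45 MHz, 100.7 MHz

Frequencies that alias to 13.4 MHz are k·fs ± 13.4 MHz for integer k ≥ 0.
k=0: 13.4 MHz.
k=1: 43.65 MHz, 70.45 MHz.
k=2: 100.7 MHz, 127.5 MHz.
k=3: 157.75 MHz, 184.55 MHz.
Within [52.6 MHz, 101.15 MHz]: 70.45 MHz, 100.7 MHz.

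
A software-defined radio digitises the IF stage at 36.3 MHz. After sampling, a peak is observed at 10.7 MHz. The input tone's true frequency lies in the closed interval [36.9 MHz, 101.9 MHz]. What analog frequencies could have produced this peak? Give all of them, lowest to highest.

47 MHz, 61.9 MHz, 83.3 MHz, 98.2 MHz

Frequencies that alias to 10.7 MHz are k·fs ± 10.7 MHz for integer k ≥ 0.
k=0: 10.7 MHz.
k=1: 25.6 MHz, 47 MHz.
k=2: 61.9 MHz, 83.3 MHz.
k=3: 98.2 MHz, 119.6 MHz.
k=4: 134.5 MHz, 155.9 MHz.
Within [36.9 MHz, 101.9 MHz]: 47 MHz, 61.9 MHz, 83.3 MHz, 98.2 MHz.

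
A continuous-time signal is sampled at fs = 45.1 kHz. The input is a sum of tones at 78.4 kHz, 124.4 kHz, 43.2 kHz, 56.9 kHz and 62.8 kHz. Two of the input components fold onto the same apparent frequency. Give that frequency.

fs/2 = 22.55 kHz.
78.4 kHz mod fs = 33.3 kHz.
33.3 kHz > fs/2 = 22.55 kHz, folds to fs − 33.3 kHz = 11.8 kHz.
124.4 kHz mod fs = 34.2 kHz.
34.2 kHz > fs/2 = 22.55 kHz, folds to fs − 34.2 kHz = 10.9 kHz.
43.2 kHz > fs/2 = 22.55 kHz, folds to fs − 43.2 kHz = 1.9 kHz.
56.9 kHz mod fs = 11.8 kHz.
11.8 kHz ≤ fs/2 = 22.55 kHz, appears at 11.8 kHz.
62.8 kHz mod fs = 17.7 kHz.
17.7 kHz ≤ fs/2 = 22.55 kHz, appears at 17.7 kHz.
56.9 kHz and 78.4 kHz both map to 11.8 kHz.

11.8 kHz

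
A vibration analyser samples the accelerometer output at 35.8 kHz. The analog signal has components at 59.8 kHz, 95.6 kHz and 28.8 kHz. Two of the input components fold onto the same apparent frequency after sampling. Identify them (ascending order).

fs/2 = 17.9 kHz.
59.8 kHz mod fs = 24 kHz.
24 kHz > fs/2 = 17.9 kHz, folds to fs − 24 kHz = 11.8 kHz.
95.6 kHz mod fs = 24 kHz.
24 kHz > fs/2 = 17.9 kHz, folds to fs − 24 kHz = 11.8 kHz.
28.8 kHz > fs/2 = 17.9 kHz, folds to fs − 28.8 kHz = 7 kHz.
59.8 kHz and 95.6 kHz both map to 11.8 kHz.

59.8 kHz, 95.6 kHz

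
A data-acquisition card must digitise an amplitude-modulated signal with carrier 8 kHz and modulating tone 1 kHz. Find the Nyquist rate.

AM sidebands sit at fc ± fm = 7 kHz and 9 kHz.
Highest-frequency component: 9 kHz.
Nyquist rate = 2 × 9 kHz = 18 kHz.

18 kHz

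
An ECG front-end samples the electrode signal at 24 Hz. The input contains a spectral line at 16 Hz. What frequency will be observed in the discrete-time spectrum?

16 Hz > fs/2 = 12 Hz, folds to fs − 16 Hz = 8 Hz.

8 Hz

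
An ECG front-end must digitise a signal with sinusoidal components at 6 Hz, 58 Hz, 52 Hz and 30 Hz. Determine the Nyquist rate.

Highest-frequency component: 58 Hz.
Nyquist rate = 2 × 58 Hz = 116 Hz.

116 Hz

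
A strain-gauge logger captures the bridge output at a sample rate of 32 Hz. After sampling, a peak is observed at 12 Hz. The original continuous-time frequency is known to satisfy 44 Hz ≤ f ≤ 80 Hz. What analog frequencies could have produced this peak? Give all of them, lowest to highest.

44 Hz, 52 Hz, 76 Hz

Frequencies that alias to 12 Hz are k·fs ± 12 Hz for integer k ≥ 0.
k=0: 12 Hz.
k=1: 20 Hz, 44 Hz.
k=2: 52 Hz, 76 Hz.
k=3: 84 Hz, 108 Hz.
Within [44 Hz, 80 Hz]: 44 Hz, 52 Hz, 76 Hz.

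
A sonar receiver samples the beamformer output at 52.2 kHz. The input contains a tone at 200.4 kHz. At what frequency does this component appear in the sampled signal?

200.4 kHz mod fs = 43.8 kHz.
43.8 kHz > fs/2 = 26.1 kHz, folds to fs − 43.8 kHz = 8.4 kHz.

8.4 kHz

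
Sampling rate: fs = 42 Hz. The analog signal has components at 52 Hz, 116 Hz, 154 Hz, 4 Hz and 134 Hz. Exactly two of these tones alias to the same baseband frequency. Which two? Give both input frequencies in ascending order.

52 Hz, 116 Hz

fs/2 = 21 Hz.
52 Hz mod fs = 10 Hz.
10 Hz ≤ fs/2 = 21 Hz, appears at 10 Hz.
116 Hz mod fs = 32 Hz.
32 Hz > fs/2 = 21 Hz, folds to fs − 32 Hz = 10 Hz.
154 Hz mod fs = 28 Hz.
28 Hz > fs/2 = 21 Hz, folds to fs − 28 Hz = 14 Hz.
4 Hz ≤ fs/2 = 21 Hz, passes unchanged.
134 Hz mod fs = 8 Hz.
8 Hz ≤ fs/2 = 21 Hz, appears at 8 Hz.
52 Hz and 116 Hz both map to 10 Hz.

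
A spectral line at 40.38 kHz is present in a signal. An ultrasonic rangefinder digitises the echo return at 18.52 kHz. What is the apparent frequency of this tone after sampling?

40.38 kHz mod fs = 3.34 kHz.
3.34 kHz ≤ fs/2 = 9.26 kHz, appears at 3.34 kHz.

3.34 kHz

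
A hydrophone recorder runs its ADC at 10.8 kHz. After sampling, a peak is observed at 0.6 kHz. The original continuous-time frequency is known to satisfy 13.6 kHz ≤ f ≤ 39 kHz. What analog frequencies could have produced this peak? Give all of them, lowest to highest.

21 kHz, 22.2 kHz, 31.8 kHz, 33 kHz

Frequencies that alias to 0.6 kHz are k·fs ± 0.6 kHz for integer k ≥ 0.
k=0: 0.6 kHz.
k=1: 10.2 kHz, 11.4 kHz.
k=2: 21 kHz, 22.2 kHz.
k=3: 31.8 kHz, 33 kHz.
k=4: 42.6 kHz, 43.8 kHz.
Within [13.6 kHz, 39 kHz]: 21 kHz, 22.2 kHz, 31.8 kHz, 33 kHz.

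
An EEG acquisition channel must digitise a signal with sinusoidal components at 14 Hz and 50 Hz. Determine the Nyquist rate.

100 Hz

Highest-frequency component: 50 Hz.
Nyquist rate = 2 × 50 Hz = 100 Hz.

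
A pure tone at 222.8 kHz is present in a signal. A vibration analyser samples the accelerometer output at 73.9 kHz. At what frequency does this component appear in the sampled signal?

222.8 kHz mod fs = 1.1 kHz.
1.1 kHz ≤ fs/2 = 36.95 kHz, appears at 1.1 kHz.

1.1 kHz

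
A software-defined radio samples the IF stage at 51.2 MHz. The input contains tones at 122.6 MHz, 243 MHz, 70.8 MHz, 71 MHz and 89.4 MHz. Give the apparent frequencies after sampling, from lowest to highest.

fs/2 = 25.6 MHz.
122.6 MHz mod fs = 20.2 MHz.
20.2 MHz ≤ fs/2 = 25.6 MHz, appears at 20.2 MHz.
243 MHz mod fs = 38.2 MHz.
38.2 MHz > fs/2 = 25.6 MHz, folds to fs − 38.2 MHz = 13 MHz.
70.8 MHz mod fs = 19.6 MHz.
19.6 MHz ≤ fs/2 = 25.6 MHz, appears at 19.6 MHz.
71 MHz mod fs = 19.8 MHz.
19.8 MHz ≤ fs/2 = 25.6 MHz, appears at 19.8 MHz.
89.4 MHz mod fs = 38.2 MHz.
38.2 MHz > fs/2 = 25.6 MHz, folds to fs − 38.2 MHz = 13 MHz.
Distinct values: {13 MHz, 19.6 MHz, 19.8 MHz, 20.2 MHz}.

13 MHz, 19.6 MHz, 19.8 MHz, 20.2 MHz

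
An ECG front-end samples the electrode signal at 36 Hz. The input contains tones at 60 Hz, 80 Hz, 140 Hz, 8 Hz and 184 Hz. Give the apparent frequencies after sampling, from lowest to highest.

fs/2 = 18 Hz.
60 Hz mod fs = 24 Hz.
24 Hz > fs/2 = 18 Hz, folds to fs − 24 Hz = 12 Hz.
80 Hz mod fs = 8 Hz.
8 Hz ≤ fs/2 = 18 Hz, appears at 8 Hz.
140 Hz mod fs = 32 Hz.
32 Hz > fs/2 = 18 Hz, folds to fs − 32 Hz = 4 Hz.
8 Hz ≤ fs/2 = 18 Hz, passes unchanged.
184 Hz mod fs = 4 Hz.
4 Hz ≤ fs/2 = 18 Hz, appears at 4 Hz.
Distinct values: {4 Hz, 8 Hz, 12 Hz}.

4 Hz, 8 Hz, 12 Hz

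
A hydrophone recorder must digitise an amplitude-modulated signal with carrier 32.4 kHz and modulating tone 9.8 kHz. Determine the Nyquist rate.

AM sidebands sit at fc ± fm = 22.6 kHz and 42.2 kHz.
Highest-frequency component: 42.2 kHz.
Nyquist rate = 2 × 42.2 kHz = 84.4 kHz.

84.4 kHz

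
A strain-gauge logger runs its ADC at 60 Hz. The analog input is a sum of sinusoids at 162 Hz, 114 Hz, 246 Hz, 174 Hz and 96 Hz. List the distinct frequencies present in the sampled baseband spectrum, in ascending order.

6 Hz, 18 Hz, 24 Hz

fs/2 = 30 Hz.
162 Hz mod fs = 42 Hz.
42 Hz > fs/2 = 30 Hz, folds to fs − 42 Hz = 18 Hz.
114 Hz mod fs = 54 Hz.
54 Hz > fs/2 = 30 Hz, folds to fs − 54 Hz = 6 Hz.
246 Hz mod fs = 6 Hz.
6 Hz ≤ fs/2 = 30 Hz, appears at 6 Hz.
174 Hz mod fs = 54 Hz.
54 Hz > fs/2 = 30 Hz, folds to fs − 54 Hz = 6 Hz.
96 Hz mod fs = 36 Hz.
36 Hz > fs/2 = 30 Hz, folds to fs − 36 Hz = 24 Hz.
Distinct values: {6 Hz, 18 Hz, 24 Hz}.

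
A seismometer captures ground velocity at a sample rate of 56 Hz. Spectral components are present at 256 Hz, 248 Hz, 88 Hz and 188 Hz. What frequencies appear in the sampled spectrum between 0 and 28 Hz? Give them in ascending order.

20 Hz, 24 Hz

fs/2 = 28 Hz.
256 Hz mod fs = 32 Hz.
32 Hz > fs/2 = 28 Hz, folds to fs − 32 Hz = 24 Hz.
248 Hz mod fs = 24 Hz.
24 Hz ≤ fs/2 = 28 Hz, appears at 24 Hz.
88 Hz mod fs = 32 Hz.
32 Hz > fs/2 = 28 Hz, folds to fs − 32 Hz = 24 Hz.
188 Hz mod fs = 20 Hz.
20 Hz ≤ fs/2 = 28 Hz, appears at 20 Hz.
Distinct values: {20 Hz, 24 Hz}.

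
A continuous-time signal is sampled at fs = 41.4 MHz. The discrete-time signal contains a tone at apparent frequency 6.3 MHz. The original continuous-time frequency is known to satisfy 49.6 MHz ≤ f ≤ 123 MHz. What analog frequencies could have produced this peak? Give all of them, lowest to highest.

Frequencies that alias to 6.3 MHz are k·fs ± 6.3 MHz for integer k ≥ 0.
k=0: 6.3 MHz.
k=1: 35.1 MHz, 47.7 MHz.
k=2: 76.5 MHz, 89.1 MHz.
k=3: 117.9 MHz, 130.5 MHz.
k=4: 159.3 MHz, 171.9 MHz.
Within [49.6 MHz, 123 MHz]: 76.5 MHz, 89.1 MHz, 117.9 MHz.

76.5 MHz, 89.1 MHz, 117.9 MHz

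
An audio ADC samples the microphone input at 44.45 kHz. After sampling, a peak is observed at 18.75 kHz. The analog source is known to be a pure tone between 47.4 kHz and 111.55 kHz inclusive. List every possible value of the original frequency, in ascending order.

63.2 kHz, 70.15 kHz, 107.65 kHz

Frequencies that alias to 18.75 kHz are k·fs ± 18.75 kHz for integer k ≥ 0.
k=0: 18.75 kHz.
k=1: 25.7 kHz, 63.2 kHz.
k=2: 70.15 kHz, 107.65 kHz.
k=3: 114.6 kHz, 152.1 kHz.
Within [47.4 kHz, 111.55 kHz]: 63.2 kHz, 70.15 kHz, 107.65 kHz.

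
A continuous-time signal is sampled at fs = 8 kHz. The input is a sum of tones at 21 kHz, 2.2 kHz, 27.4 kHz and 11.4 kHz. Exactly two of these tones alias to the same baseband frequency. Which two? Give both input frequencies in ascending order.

fs/2 = 4 kHz.
21 kHz mod fs = 5 kHz.
5 kHz > fs/2 = 4 kHz, folds to fs − 5 kHz = 3 kHz.
2.2 kHz ≤ fs/2 = 4 kHz, passes unchanged.
27.4 kHz mod fs = 3.4 kHz.
3.4 kHz ≤ fs/2 = 4 kHz, appears at 3.4 kHz.
11.4 kHz mod fs = 3.4 kHz.
3.4 kHz ≤ fs/2 = 4 kHz, appears at 3.4 kHz.
11.4 kHz and 27.4 kHz both map to 3.4 kHz.

11.4 kHz, 27.4 kHz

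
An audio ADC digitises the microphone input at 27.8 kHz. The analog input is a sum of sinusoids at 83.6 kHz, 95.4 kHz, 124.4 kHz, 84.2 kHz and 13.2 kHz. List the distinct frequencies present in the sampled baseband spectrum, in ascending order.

fs/2 = 13.9 kHz.
83.6 kHz mod fs = 0.2 kHz.
0.2 kHz ≤ fs/2 = 13.9 kHz, appears at 0.2 kHz.
95.4 kHz mod fs = 12 kHz.
12 kHz ≤ fs/2 = 13.9 kHz, appears at 12 kHz.
124.4 kHz mod fs = 13.2 kHz.
13.2 kHz ≤ fs/2 = 13.9 kHz, appears at 13.2 kHz.
84.2 kHz mod fs = 0.8 kHz.
0.8 kHz ≤ fs/2 = 13.9 kHz, appears at 0.8 kHz.
13.2 kHz ≤ fs/2 = 13.9 kHz, passes unchanged.
Distinct values: {0.2 kHz, 0.8 kHz, 12 kHz, 13.2 kHz}.

0.2 kHz, 0.8 kHz, 12 kHz, 13.2 kHz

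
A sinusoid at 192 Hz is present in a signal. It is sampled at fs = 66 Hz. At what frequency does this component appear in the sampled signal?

6 Hz

192 Hz mod fs = 60 Hz.
60 Hz > fs/2 = 33 Hz, folds to fs − 60 Hz = 6 Hz.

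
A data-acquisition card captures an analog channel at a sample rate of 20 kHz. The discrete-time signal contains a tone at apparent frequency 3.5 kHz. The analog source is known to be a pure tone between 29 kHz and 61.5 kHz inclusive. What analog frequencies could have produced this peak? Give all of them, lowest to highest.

36.5 kHz, 43.5 kHz, 56.5 kHz

Frequencies that alias to 3.5 kHz are k·fs ± 3.5 kHz for integer k ≥ 0.
k=0: 3.5 kHz.
k=1: 16.5 kHz, 23.5 kHz.
k=2: 36.5 kHz, 43.5 kHz.
k=3: 56.5 kHz, 63.5 kHz.
k=4: 76.5 kHz, 83.5 kHz.
Within [29 kHz, 61.5 kHz]: 36.5 kHz, 43.5 kHz, 56.5 kHz.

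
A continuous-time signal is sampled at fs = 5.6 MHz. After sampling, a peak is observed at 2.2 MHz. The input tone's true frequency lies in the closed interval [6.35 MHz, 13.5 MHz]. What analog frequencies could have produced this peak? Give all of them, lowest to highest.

7.8 MHz, 9 MHz, 13.4 MHz

Frequencies that alias to 2.2 MHz are k·fs ± 2.2 MHz for integer k ≥ 0.
k=0: 2.2 MHz.
k=1: 3.4 MHz, 7.8 MHz.
k=2: 9 MHz, 13.4 MHz.
k=3: 14.6 MHz, 19 MHz.
Within [6.35 MHz, 13.5 MHz]: 7.8 MHz, 9 MHz, 13.4 MHz.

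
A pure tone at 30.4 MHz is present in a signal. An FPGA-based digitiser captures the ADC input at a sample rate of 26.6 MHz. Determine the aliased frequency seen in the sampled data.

30.4 MHz mod fs = 3.8 MHz.
3.8 MHz ≤ fs/2 = 13.3 MHz, appears at 3.8 MHz.

3.8 MHz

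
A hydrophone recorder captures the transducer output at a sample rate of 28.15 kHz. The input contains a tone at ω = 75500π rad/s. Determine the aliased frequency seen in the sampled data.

9.6 kHz

ω = 75500π rad/s → f = ω/(2π) = 37750 Hz = 37.75 kHz.
37.75 kHz mod fs = 9.6 kHz.
9.6 kHz ≤ fs/2 = 14.075 kHz, appears at 9.6 kHz.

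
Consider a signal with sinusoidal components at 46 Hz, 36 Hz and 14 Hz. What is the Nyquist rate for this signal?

Highest-frequency component: 46 Hz.
Nyquist rate = 2 × 46 Hz = 92 Hz.

92 Hz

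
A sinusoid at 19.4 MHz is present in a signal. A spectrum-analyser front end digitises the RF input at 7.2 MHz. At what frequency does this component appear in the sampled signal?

2.2 MHz

19.4 MHz mod fs = 5 MHz.
5 MHz > fs/2 = 3.6 MHz, folds to fs − 5 MHz = 2.2 MHz.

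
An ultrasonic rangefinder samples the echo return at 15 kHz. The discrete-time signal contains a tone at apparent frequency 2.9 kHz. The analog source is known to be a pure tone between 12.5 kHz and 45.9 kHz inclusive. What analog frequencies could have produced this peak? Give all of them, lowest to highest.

17.9 kHz, 27.1 kHz, 32.9 kHz, 42.1 kHz

Frequencies that alias to 2.9 kHz are k·fs ± 2.9 kHz for integer k ≥ 0.
k=0: 2.9 kHz.
k=1: 12.1 kHz, 17.9 kHz.
k=2: 27.1 kHz, 32.9 kHz.
k=3: 42.1 kHz, 47.9 kHz.
k=4: 57.1 kHz, 62.9 kHz.
Within [12.5 kHz, 45.9 kHz]: 17.9 kHz, 27.1 kHz, 32.9 kHz, 42.1 kHz.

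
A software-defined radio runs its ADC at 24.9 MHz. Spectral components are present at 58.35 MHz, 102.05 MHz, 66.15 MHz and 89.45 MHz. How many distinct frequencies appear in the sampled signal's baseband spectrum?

fs/2 = 12.45 MHz.
58.35 MHz mod fs = 8.55 MHz.
8.55 MHz ≤ fs/2 = 12.45 MHz, appears at 8.55 MHz.
102.05 MHz mod fs = 2.45 MHz.
2.45 MHz ≤ fs/2 = 12.45 MHz, appears at 2.45 MHz.
66.15 MHz mod fs = 16.35 MHz.
16.35 MHz > fs/2 = 12.45 MHz, folds to fs − 16.35 MHz = 8.55 MHz.
89.45 MHz mod fs = 14.75 MHz.
14.75 MHz > fs/2 = 12.45 MHz, folds to fs − 14.75 MHz = 10.15 MHz.
Distinct values: {2.45 MHz, 8.55 MHz, 10.15 MHz} → 3.

3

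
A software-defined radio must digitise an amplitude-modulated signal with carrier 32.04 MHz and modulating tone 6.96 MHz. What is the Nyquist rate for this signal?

AM sidebands sit at fc ± fm = 25.08 MHz and 39 MHz.
Highest-frequency component: 39 MHz.
Nyquist rate = 2 × 39 MHz = 78 MHz.

78 MHz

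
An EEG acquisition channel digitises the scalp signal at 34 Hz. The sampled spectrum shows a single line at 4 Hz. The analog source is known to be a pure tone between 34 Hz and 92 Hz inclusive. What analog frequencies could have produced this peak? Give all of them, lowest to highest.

Frequencies that alias to 4 Hz are k·fs ± 4 Hz for integer k ≥ 0.
k=0: 4 Hz.
k=1: 30 Hz, 38 Hz.
k=2: 64 Hz, 72 Hz.
k=3: 98 Hz, 106 Hz.
Within [34 Hz, 92 Hz]: 38 Hz, 64 Hz, 72 Hz.

38 Hz, 64 Hz, 72 Hz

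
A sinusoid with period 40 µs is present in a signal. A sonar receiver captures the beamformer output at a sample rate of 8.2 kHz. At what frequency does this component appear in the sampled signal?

T = 40 µs → f = 1/T = 25 kHz.
25 kHz mod fs = 0.4 kHz.
0.4 kHz ≤ fs/2 = 4.1 kHz, appears at 0.4 kHz.

0.4 kHz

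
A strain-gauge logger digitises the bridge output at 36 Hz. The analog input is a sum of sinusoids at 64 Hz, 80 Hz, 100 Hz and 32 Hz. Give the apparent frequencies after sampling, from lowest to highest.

fs/2 = 18 Hz.
64 Hz mod fs = 28 Hz.
28 Hz > fs/2 = 18 Hz, folds to fs − 28 Hz = 8 Hz.
80 Hz mod fs = 8 Hz.
8 Hz ≤ fs/2 = 18 Hz, appears at 8 Hz.
100 Hz mod fs = 28 Hz.
28 Hz > fs/2 = 18 Hz, folds to fs − 28 Hz = 8 Hz.
32 Hz > fs/2 = 18 Hz, folds to fs − 32 Hz = 4 Hz.
Distinct values: {4 Hz, 8 Hz}.

4 Hz, 8 Hz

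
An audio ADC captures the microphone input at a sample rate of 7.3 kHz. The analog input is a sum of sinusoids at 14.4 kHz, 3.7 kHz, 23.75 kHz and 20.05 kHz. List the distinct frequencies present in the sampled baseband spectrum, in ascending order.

fs/2 = 3.65 kHz.
14.4 kHz mod fs = 7.1 kHz.
7.1 kHz > fs/2 = 3.65 kHz, folds to fs − 7.1 kHz = 0.2 kHz.
3.7 kHz > fs/2 = 3.65 kHz, folds to fs − 3.7 kHz = 3.6 kHz.
23.75 kHz mod fs = 1.85 kHz.
1.85 kHz ≤ fs/2 = 3.65 kHz, appears at 1.85 kHz.
20.05 kHz mod fs = 5.45 kHz.
5.45 kHz > fs/2 = 3.65 kHz, folds to fs − 5.45 kHz = 1.85 kHz.
Distinct values: {0.2 kHz, 1.85 kHz, 3.6 kHz}.

0.2 kHz, 1.85 kHz, 3.6 kHz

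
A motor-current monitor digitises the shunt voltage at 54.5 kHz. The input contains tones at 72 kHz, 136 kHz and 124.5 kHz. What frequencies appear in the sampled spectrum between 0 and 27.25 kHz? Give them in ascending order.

15.5 kHz, 17.5 kHz, 27 kHz

fs/2 = 27.25 kHz.
72 kHz mod fs = 17.5 kHz.
17.5 kHz ≤ fs/2 = 27.25 kHz, appears at 17.5 kHz.
136 kHz mod fs = 27 kHz.
27 kHz ≤ fs/2 = 27.25 kHz, appears at 27 kHz.
124.5 kHz mod fs = 15.5 kHz.
15.5 kHz ≤ fs/2 = 27.25 kHz, appears at 15.5 kHz.
Distinct values: {15.5 kHz, 17.5 kHz, 27 kHz}.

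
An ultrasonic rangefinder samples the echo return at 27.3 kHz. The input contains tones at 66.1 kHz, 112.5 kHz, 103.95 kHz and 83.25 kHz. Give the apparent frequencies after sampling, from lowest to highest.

1.35 kHz, 3.3 kHz, 5.25 kHz, 11.5 kHz

fs/2 = 13.65 kHz.
66.1 kHz mod fs = 11.5 kHz.
11.5 kHz ≤ fs/2 = 13.65 kHz, appears at 11.5 kHz.
112.5 kHz mod fs = 3.3 kHz.
3.3 kHz ≤ fs/2 = 13.65 kHz, appears at 3.3 kHz.
103.95 kHz mod fs = 22.05 kHz.
22.05 kHz > fs/2 = 13.65 kHz, folds to fs − 22.05 kHz = 5.25 kHz.
83.25 kHz mod fs = 1.35 kHz.
1.35 kHz ≤ fs/2 = 13.65 kHz, appears at 1.35 kHz.
Distinct values: {1.35 kHz, 3.3 kHz, 5.25 kHz, 11.5 kHz}.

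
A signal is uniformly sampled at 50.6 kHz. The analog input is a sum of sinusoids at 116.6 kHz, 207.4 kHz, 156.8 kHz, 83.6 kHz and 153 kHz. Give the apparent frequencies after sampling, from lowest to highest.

1.2 kHz, 5 kHz, 15.4 kHz, 17.6 kHz

fs/2 = 25.3 kHz.
116.6 kHz mod fs = 15.4 kHz.
15.4 kHz ≤ fs/2 = 25.3 kHz, appears at 15.4 kHz.
207.4 kHz mod fs = 5 kHz.
5 kHz ≤ fs/2 = 25.3 kHz, appears at 5 kHz.
156.8 kHz mod fs = 5 kHz.
5 kHz ≤ fs/2 = 25.3 kHz, appears at 5 kHz.
83.6 kHz mod fs = 33 kHz.
33 kHz > fs/2 = 25.3 kHz, folds to fs − 33 kHz = 17.6 kHz.
153 kHz mod fs = 1.2 kHz.
1.2 kHz ≤ fs/2 = 25.3 kHz, appears at 1.2 kHz.
Distinct values: {1.2 kHz, 5 kHz, 15.4 kHz, 17.6 kHz}.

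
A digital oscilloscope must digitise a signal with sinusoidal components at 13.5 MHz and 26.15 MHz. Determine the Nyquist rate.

52.3 MHz

Highest-frequency component: 26.15 MHz.
Nyquist rate = 2 × 26.15 MHz = 52.3 MHz.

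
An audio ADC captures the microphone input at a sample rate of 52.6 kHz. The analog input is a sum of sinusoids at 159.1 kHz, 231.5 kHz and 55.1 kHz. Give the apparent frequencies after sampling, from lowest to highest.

1.3 kHz, 2.5 kHz, 21.1 kHz

fs/2 = 26.3 kHz.
159.1 kHz mod fs = 1.3 kHz.
1.3 kHz ≤ fs/2 = 26.3 kHz, appears at 1.3 kHz.
231.5 kHz mod fs = 21.1 kHz.
21.1 kHz ≤ fs/2 = 26.3 kHz, appears at 21.1 kHz.
55.1 kHz mod fs = 2.5 kHz.
2.5 kHz ≤ fs/2 = 26.3 kHz, appears at 2.5 kHz.
Distinct values: {1.3 kHz, 2.5 kHz, 21.1 kHz}.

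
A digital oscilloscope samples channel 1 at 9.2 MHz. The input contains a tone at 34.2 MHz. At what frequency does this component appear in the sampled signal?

2.6 MHz

34.2 MHz mod fs = 6.6 MHz.
6.6 MHz > fs/2 = 4.6 MHz, folds to fs − 6.6 MHz = 2.6 MHz.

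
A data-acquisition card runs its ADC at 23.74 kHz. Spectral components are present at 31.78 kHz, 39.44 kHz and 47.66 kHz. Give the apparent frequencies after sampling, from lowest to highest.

0.18 kHz, 8.04 kHz

fs/2 = 11.87 kHz.
31.78 kHz mod fs = 8.04 kHz.
8.04 kHz ≤ fs/2 = 11.87 kHz, appears at 8.04 kHz.
39.44 kHz mod fs = 15.7 kHz.
15.7 kHz > fs/2 = 11.87 kHz, folds to fs − 15.7 kHz = 8.04 kHz.
47.66 kHz mod fs = 0.18 kHz.
0.18 kHz ≤ fs/2 = 11.87 kHz, appears at 0.18 kHz.
Distinct values: {0.18 kHz, 8.04 kHz}.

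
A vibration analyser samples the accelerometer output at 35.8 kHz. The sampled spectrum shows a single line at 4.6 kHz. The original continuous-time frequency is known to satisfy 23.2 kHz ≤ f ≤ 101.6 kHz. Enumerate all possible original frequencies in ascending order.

Frequencies that alias to 4.6 kHz are k·fs ± 4.6 kHz for integer k ≥ 0.
k=0: 4.6 kHz.
k=1: 31.2 kHz, 40.4 kHz.
k=2: 67 kHz, 76.2 kHz.
k=3: 102.8 kHz, 112 kHz.
Within [23.2 kHz, 101.6 kHz]: 31.2 kHz, 40.4 kHz, 67 kHz, 76.2 kHz.

31.2 kHz, 40.4 kHz, 67 kHz, 76.2 kHz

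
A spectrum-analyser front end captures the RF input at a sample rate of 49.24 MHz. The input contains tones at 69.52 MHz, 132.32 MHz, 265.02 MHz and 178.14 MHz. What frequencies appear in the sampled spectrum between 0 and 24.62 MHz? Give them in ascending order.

fs/2 = 24.62 MHz.
69.52 MHz mod fs = 20.28 MHz.
20.28 MHz ≤ fs/2 = 24.62 MHz, appears at 20.28 MHz.
132.32 MHz mod fs = 33.84 MHz.
33.84 MHz > fs/2 = 24.62 MHz, folds to fs − 33.84 MHz = 15.4 MHz.
265.02 MHz mod fs = 18.82 MHz.
18.82 MHz ≤ fs/2 = 24.62 MHz, appears at 18.82 MHz.
178.14 MHz mod fs = 30.42 MHz.
30.42 MHz > fs/2 = 24.62 MHz, folds to fs − 30.42 MHz = 18.82 MHz.
Distinct values: {15.4 MHz, 18.82 MHz, 20.28 MHz}.

15.4 MHz, 18.82 MHz, 20.28 MHz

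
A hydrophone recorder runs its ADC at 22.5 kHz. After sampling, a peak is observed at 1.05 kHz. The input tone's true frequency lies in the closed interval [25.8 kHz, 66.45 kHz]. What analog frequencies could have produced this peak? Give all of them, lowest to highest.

Frequencies that alias to 1.05 kHz are k·fs ± 1.05 kHz for integer k ≥ 0.
k=0: 1.05 kHz.
k=1: 21.45 kHz, 23.55 kHz.
k=2: 43.95 kHz, 46.05 kHz.
k=3: 66.45 kHz, 68.55 kHz.
k=4: 88.95 kHz, 91.05 kHz.
Within [25.8 kHz, 66.45 kHz]: 43.95 kHz, 46.05 kHz, 66.45 kHz.

43.95 kHz, 46.05 kHz, 66.45 kHz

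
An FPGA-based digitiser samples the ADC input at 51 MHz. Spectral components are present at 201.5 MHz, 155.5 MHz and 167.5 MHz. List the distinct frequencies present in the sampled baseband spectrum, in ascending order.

fs/2 = 25.5 MHz.
201.5 MHz mod fs = 48.5 MHz.
48.5 MHz > fs/2 = 25.5 MHz, folds to fs − 48.5 MHz = 2.5 MHz.
155.5 MHz mod fs = 2.5 MHz.
2.5 MHz ≤ fs/2 = 25.5 MHz, appears at 2.5 MHz.
167.5 MHz mod fs = 14.5 MHz.
14.5 MHz ≤ fs/2 = 25.5 MHz, appears at 14.5 MHz.
Distinct values: {2.5 MHz, 14.5 MHz}.

2.5 MHz, 14.5 MHz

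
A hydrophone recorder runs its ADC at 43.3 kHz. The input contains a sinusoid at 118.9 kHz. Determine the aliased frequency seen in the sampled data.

118.9 kHz mod fs = 32.3 kHz.
32.3 kHz > fs/2 = 21.65 kHz, folds to fs − 32.3 kHz = 11 kHz.

11 kHz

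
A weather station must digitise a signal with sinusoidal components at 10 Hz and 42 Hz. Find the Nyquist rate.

Highest-frequency component: 42 Hz.
Nyquist rate = 2 × 42 Hz = 84 Hz.

84 Hz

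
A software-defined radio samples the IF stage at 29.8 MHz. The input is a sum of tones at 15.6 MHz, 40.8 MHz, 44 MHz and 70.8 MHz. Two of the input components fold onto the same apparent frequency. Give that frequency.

14.2 MHz

fs/2 = 14.9 MHz.
15.6 MHz > fs/2 = 14.9 MHz, folds to fs − 15.6 MHz = 14.2 MHz.
40.8 MHz mod fs = 11 MHz.
11 MHz ≤ fs/2 = 14.9 MHz, appears at 11 MHz.
44 MHz mod fs = 14.2 MHz.
14.2 MHz ≤ fs/2 = 14.9 MHz, appears at 14.2 MHz.
70.8 MHz mod fs = 11.2 MHz.
11.2 MHz ≤ fs/2 = 14.9 MHz, appears at 11.2 MHz.
15.6 MHz and 44 MHz both map to 14.2 MHz.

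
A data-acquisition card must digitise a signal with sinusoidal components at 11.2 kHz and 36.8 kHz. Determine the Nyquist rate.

Highest-frequency component: 36.8 kHz.
Nyquist rate = 2 × 36.8 kHz = 73.6 kHz.

73.6 kHz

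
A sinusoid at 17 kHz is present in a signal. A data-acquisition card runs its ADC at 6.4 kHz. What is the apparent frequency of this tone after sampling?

17 kHz mod fs = 4.2 kHz.
4.2 kHz > fs/2 = 3.2 kHz, folds to fs − 4.2 kHz = 2.2 kHz.

2.2 kHz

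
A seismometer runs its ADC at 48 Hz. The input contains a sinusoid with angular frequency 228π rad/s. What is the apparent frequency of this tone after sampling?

18 Hz

ω = 228π rad/s → f = ω/(2π) = 114 Hz.
114 Hz mod fs = 18 Hz.
18 Hz ≤ fs/2 = 24 Hz, appears at 18 Hz.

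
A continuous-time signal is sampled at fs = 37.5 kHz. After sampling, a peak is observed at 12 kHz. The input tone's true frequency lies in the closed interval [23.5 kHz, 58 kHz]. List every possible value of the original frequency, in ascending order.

Frequencies that alias to 12 kHz are k·fs ± 12 kHz for integer k ≥ 0.
k=0: 12 kHz.
k=1: 25.5 kHz, 49.5 kHz.
k=2: 63 kHz, 87 kHz.
Within [23.5 kHz, 58 kHz]: 25.5 kHz, 49.5 kHz.

25.5 kHz, 49.5 kHz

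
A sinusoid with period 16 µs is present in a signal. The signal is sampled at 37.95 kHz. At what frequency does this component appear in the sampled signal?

13.4 kHz

T = 16 µs → f = 1/T = 62.5 kHz.
62.5 kHz mod fs = 24.55 kHz.
24.55 kHz > fs/2 = 18.975 kHz, folds to fs − 24.55 kHz = 13.4 kHz.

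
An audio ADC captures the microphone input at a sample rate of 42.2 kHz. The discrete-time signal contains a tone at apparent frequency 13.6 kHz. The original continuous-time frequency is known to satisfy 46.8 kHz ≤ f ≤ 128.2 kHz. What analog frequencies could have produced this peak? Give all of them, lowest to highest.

55.8 kHz, 70.8 kHz, 98 kHz, 113 kHz

Frequencies that alias to 13.6 kHz are k·fs ± 13.6 kHz for integer k ≥ 0.
k=0: 13.6 kHz.
k=1: 28.6 kHz, 55.8 kHz.
k=2: 70.8 kHz, 98 kHz.
k=3: 113 kHz, 140.2 kHz.
k=4: 155.2 kHz, 182.4 kHz.
Within [46.8 kHz, 128.2 kHz]: 55.8 kHz, 70.8 kHz, 98 kHz, 113 kHz.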